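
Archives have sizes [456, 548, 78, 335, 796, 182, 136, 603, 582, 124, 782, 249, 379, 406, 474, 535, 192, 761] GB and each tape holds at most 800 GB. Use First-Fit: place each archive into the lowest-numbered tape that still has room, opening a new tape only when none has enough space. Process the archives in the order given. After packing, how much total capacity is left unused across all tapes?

1182

tape 1: place 456 GB, 344 GB left
tape 2: place 548 GB, 252 GB left
tape 1: place 78 GB, 266 GB left
tape 3: place 335 GB, 465 GB left
tape 4: place 796 GB, 4 GB left
tape 1: place 182 GB, 84 GB left
tape 2: place 136 GB, 116 GB left
tape 5: place 603 GB, 197 GB left
tape 6: place 582 GB, 218 GB left
tape 3: place 124 GB, 341 GB left
tape 7: place 782 GB, 18 GB left
tape 3: place 249 GB, 92 GB left
tape 8: place 379 GB, 421 GB left
tape 8: place 406 GB, 15 GB left
tape 9: place 474 GB, 326 GB left
tape 10: place 535 GB, 265 GB left
tape 5: place 192 GB, 5 GB left
tape 11: place 761 GB, 39 GB left
11 tapes × 800 GB = 8800 GB; used 7618 GB; unused 1182 GB.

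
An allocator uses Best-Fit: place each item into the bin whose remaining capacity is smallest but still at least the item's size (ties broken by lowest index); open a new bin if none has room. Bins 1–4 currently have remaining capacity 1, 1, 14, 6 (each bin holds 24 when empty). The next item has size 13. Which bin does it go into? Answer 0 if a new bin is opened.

3

Bins with room: bin 3 (14).
Tightest fit is bin 3 with 14 free.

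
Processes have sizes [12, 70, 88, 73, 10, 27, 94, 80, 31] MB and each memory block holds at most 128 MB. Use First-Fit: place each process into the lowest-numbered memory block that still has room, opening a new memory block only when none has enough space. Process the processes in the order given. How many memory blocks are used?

5 memory blocks

12 MB → memory block 1 (remaining 116 MB)
70 MB → memory block 1 (remaining 46 MB)
88 MB → memory block 2 (remaining 40 MB)
73 MB → memory block 3 (remaining 55 MB)
10 MB → memory block 1 (remaining 36 MB)
27 MB → memory block 1 (remaining 9 MB)
94 MB → memory block 4 (remaining 34 MB)
80 MB → memory block 5 (remaining 48 MB)
31 MB → memory block 2 (remaining 9 MB)
Final memory blocks: [12,70,10,27] [88,31] [73] [94] [80].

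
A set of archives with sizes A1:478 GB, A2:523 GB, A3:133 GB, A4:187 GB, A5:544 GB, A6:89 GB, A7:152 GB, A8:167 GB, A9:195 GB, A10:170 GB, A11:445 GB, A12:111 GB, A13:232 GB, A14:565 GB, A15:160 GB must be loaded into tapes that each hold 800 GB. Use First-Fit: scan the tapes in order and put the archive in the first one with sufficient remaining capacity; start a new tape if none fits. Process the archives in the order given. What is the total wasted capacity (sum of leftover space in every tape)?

tape 1: place A1 (478 GB), 322 GB left
tape 2: place A2 (523 GB), 277 GB left
tape 1: place A3 (133 GB), 189 GB left
tape 1: place A4 (187 GB), 2 GB left
tape 3: place A5 (544 GB), 256 GB left
tape 2: place A6 (89 GB), 188 GB left
tape 2: place A7 (152 GB), 36 GB left
tape 3: place A8 (167 GB), 89 GB left
tape 4: place A9 (195 GB), 605 GB left
tape 4: place A10 (170 GB), 435 GB left
tape 5: place A11 (445 GB), 355 GB left
tape 4: place A12 (111 GB), 324 GB left
tape 4: place A13 (232 GB), 92 GB left
tape 6: place A14 (565 GB), 235 GB left
tape 5: place A15 (160 GB), 195 GB left
6 tapes × 800 GB = 4800 GB; used 4151 GB; unused 649 GB.

649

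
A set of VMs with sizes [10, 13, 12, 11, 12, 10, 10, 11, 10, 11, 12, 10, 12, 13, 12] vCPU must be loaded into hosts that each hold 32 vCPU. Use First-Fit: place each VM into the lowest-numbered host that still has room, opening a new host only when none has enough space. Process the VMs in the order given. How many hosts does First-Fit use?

10 vCPU → host 1 (remaining 22 vCPU)
13 vCPU → host 1 (remaining 9 vCPU)
12 vCPU → host 2 (remaining 20 vCPU)
11 vCPU → host 2 (remaining 9 vCPU)
12 vCPU → host 3 (remaining 20 vCPU)
10 vCPU → host 3 (remaining 10 vCPU)
10 vCPU → host 3 (remaining 0 vCPU)
11 vCPU → host 4 (remaining 21 vCPU)
10 vCPU → host 4 (remaining 11 vCPU)
11 vCPU → host 4 (remaining 0 vCPU)
12 vCPU → host 5 (remaining 20 vCPU)
10 vCPU → host 5 (remaining 10 vCPU)
12 vCPU → host 6 (remaining 20 vCPU)
13 vCPU → host 6 (remaining 7 vCPU)
12 vCPU → host 7 (remaining 20 vCPU)
Final hosts: [10,13] [12,11] [12,10,10] [11,10,11] [12,10] [12,13] [12].

7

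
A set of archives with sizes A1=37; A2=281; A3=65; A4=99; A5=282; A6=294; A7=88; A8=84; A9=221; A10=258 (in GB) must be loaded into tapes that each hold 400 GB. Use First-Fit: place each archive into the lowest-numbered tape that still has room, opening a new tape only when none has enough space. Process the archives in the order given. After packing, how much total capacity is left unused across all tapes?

291

A1 (37 GB) → tape 1 (remaining 363 GB)
A2 (281 GB) → tape 1 (remaining 82 GB)
A3 (65 GB) → tape 1 (remaining 17 GB)
A4 (99 GB) → tape 2 (remaining 301 GB)
A5 (282 GB) → tape 2 (remaining 19 GB)
A6 (294 GB) → tape 3 (remaining 106 GB)
A7 (88 GB) → tape 3 (remaining 18 GB)
A8 (84 GB) → tape 4 (remaining 316 GB)
A9 (221 GB) → tape 4 (remaining 95 GB)
A10 (258 GB) → tape 5 (remaining 142 GB)
5 tapes × 400 GB = 2000 GB; used 1709 GB; unused 291 GB.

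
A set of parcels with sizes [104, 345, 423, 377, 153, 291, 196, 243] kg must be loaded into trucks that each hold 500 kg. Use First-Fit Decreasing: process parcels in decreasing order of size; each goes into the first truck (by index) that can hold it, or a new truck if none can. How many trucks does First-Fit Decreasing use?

Sorted descending: 423, 377, 345, 291, 243, 196, 153, 104.
truck 1: place 423 kg, 77 kg left
truck 2: place 377 kg, 123 kg left
truck 3: place 345 kg, 155 kg left
truck 4: place 291 kg, 209 kg left
truck 5: place 243 kg, 257 kg left
truck 4: place 196 kg, 13 kg left
truck 3: place 153 kg, 2 kg left
truck 2: place 104 kg, 19 kg left

5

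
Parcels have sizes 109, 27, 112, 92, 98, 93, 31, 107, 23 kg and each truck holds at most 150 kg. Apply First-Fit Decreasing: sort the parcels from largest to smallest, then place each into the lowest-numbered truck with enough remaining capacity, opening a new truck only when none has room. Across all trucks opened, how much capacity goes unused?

Sorted descending: 112, 109, 107, 98, 93, 92, 31, 27, 23.
Put 112 kg in truck 1; 38 kg remain.
Put 109 kg in truck 2; 41 kg remain.
Put 107 kg in truck 3; 43 kg remain.
Put 98 kg in truck 4; 52 kg remain.
Put 93 kg in truck 5; 57 kg remain.
Put 92 kg in truck 6; 58 kg remain.
Put 31 kg in truck 1; 7 kg remain.
Put 27 kg in truck 2; 14 kg remain.
Put 23 kg in truck 3; 20 kg remain.
6 trucks × 150 kg = 900 kg; used 692 kg; unused 208 kg.

208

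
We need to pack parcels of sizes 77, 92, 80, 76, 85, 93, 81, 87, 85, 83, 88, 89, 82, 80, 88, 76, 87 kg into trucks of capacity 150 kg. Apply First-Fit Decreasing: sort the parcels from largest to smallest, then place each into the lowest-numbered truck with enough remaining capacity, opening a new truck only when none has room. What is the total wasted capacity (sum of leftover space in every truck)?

Sorted descending: 93, 92, 89, 88, 88, 87, 87, 85, 85, 83, 82, 81, 80, 80, 77, 76, 76.
93 kg → truck 1 (remaining 57 kg)
92 kg → truck 2 (remaining 58 kg)
89 kg → truck 3 (remaining 61 kg)
88 kg → truck 4 (remaining 62 kg)
88 kg → truck 5 (remaining 62 kg)
87 kg → truck 6 (remaining 63 kg)
87 kg → truck 7 (remaining 63 kg)
85 kg → truck 8 (remaining 65 kg)
85 kg → truck 9 (remaining 65 kg)
83 kg → truck 10 (remaining 67 kg)
82 kg → truck 11 (remaining 68 kg)
81 kg → truck 12 (remaining 69 kg)
80 kg → truck 13 (remaining 70 kg)
80 kg → truck 14 (remaining 70 kg)
77 kg → truck 15 (remaining 73 kg)
76 kg → truck 16 (remaining 74 kg)
76 kg → truck 17 (remaining 74 kg)
17 trucks × 150 kg = 2550 kg; used 1429 kg; unused 1121 kg.

1121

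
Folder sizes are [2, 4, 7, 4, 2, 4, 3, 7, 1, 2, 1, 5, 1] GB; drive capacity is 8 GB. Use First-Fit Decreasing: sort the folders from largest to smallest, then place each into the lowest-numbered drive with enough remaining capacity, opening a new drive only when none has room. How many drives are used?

Sorted descending: 7, 7, 5, 4, 4, 4, 3, 2, 2, 2, 1, 1, 1.
Put 7 GB in drive 1; 1 GB remain.
Put 7 GB in drive 2; 1 GB remain.
Put 5 GB in drive 3; 3 GB remain.
Put 4 GB in drive 4; 4 GB remain.
Put 4 GB in drive 4; 0 GB remain.
Put 4 GB in drive 5; 4 GB remain.
Put 3 GB in drive 3; 0 GB remain.
Put 2 GB in drive 5; 2 GB remain.
Put 2 GB in drive 5; 0 GB remain.
Put 2 GB in drive 6; 6 GB remain.
Put 1 GB in drive 1; 0 GB remain.
Put 1 GB in drive 2; 0 GB remain.
Put 1 GB in drive 6; 5 GB remain.
Final drives: [7,1] [7,1] [5,3] [4,4] [4,2,2] [2,1].

6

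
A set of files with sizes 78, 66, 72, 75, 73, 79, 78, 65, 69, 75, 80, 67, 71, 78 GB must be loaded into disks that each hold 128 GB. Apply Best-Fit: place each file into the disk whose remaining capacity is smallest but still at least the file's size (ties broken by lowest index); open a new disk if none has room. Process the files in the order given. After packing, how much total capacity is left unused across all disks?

Put 78 GB in disk 1; 50 GB remain.
Put 66 GB in disk 2; 62 GB remain.
Put 72 GB in disk 3; 56 GB remain.
Put 75 GB in disk 4; 53 GB remain.
Put 73 GB in disk 5; 55 GB remain.
Put 79 GB in disk 6; 49 GB remain.
Put 78 GB in disk 7; 50 GB remain.
Put 65 GB in disk 8; 63 GB remain.
Put 69 GB in disk 9; 59 GB remain.
Put 75 GB in disk 10; 53 GB remain.
Put 80 GB in disk 11; 48 GB remain.
Put 67 GB in disk 12; 61 GB remain.
Put 71 GB in disk 13; 57 GB remain.
Put 78 GB in disk 14; 50 GB remain.
14 disks × 128 GB = 1792 GB; used 1026 GB; unused 766 GB.

766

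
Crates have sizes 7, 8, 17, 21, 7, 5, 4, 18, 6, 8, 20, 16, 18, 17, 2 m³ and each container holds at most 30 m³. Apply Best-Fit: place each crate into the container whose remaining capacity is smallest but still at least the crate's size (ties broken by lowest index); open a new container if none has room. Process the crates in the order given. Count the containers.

8 containers

7 m³ → container 1 (remaining 23 m³)
8 m³ → container 1 (remaining 15 m³)
17 m³ → container 2 (remaining 13 m³)
21 m³ → container 3 (remaining 9 m³)
7 m³ → container 3 (remaining 2 m³)
5 m³ → container 2 (remaining 8 m³)
4 m³ → container 2 (remaining 4 m³)
18 m³ → container 4 (remaining 12 m³)
6 m³ → container 4 (remaining 6 m³)
8 m³ → container 1 (remaining 7 m³)
20 m³ → container 5 (remaining 10 m³)
16 m³ → container 6 (remaining 14 m³)
18 m³ → container 7 (remaining 12 m³)
17 m³ → container 8 (remaining 13 m³)
2 m³ → container 3 (remaining 0 m³)
Final containers: [7,8,8] [17,5,4] [21,7,2] [18,6] [20] [16] [18] [17].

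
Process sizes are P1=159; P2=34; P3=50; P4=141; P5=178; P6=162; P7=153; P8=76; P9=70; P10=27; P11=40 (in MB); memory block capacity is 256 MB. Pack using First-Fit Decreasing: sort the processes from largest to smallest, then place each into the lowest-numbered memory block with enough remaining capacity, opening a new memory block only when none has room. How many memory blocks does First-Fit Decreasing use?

Sorted descending: 178, 162, 159, 153, 141, 76, 70, 50, 40, 34, 27.
178 MB → memory block 1 (remaining 78 MB)
162 MB → memory block 2 (remaining 94 MB)
159 MB → memory block 3 (remaining 97 MB)
153 MB → memory block 4 (remaining 103 MB)
141 MB → memory block 5 (remaining 115 MB)
76 MB → memory block 1 (remaining 2 MB)
70 MB → memory block 2 (remaining 24 MB)
50 MB → memory block 3 (remaining 47 MB)
40 MB → memory block 3 (remaining 7 MB)
34 MB → memory block 4 (remaining 69 MB)
27 MB → memory block 4 (remaining 42 MB)
Final memory blocks: [178,76] [162,70] [159,50,40] [153,34,27] [141].

5 memory blocks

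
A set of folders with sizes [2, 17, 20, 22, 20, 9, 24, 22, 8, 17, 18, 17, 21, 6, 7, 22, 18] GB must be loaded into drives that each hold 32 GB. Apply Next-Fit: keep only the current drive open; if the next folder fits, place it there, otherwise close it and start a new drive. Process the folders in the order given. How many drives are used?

drive 1: place 2 GB, 30 GB left
drive 1: place 17 GB, 13 GB left
drive 2: place 20 GB, 12 GB left
drive 3: place 22 GB, 10 GB left
drive 4: place 20 GB, 12 GB left
drive 4: place 9 GB, 3 GB left
drive 5: place 24 GB, 8 GB left
drive 6: place 22 GB, 10 GB left
drive 6: place 8 GB, 2 GB left
drive 7: place 17 GB, 15 GB left
drive 8: place 18 GB, 14 GB left
drive 9: place 17 GB, 15 GB left
drive 10: place 21 GB, 11 GB left
drive 10: place 6 GB, 5 GB left
drive 11: place 7 GB, 25 GB left
drive 11: place 22 GB, 3 GB left
drive 12: place 18 GB, 14 GB left
Final drives: [2,17] [20] [22] [20,9] [24] [22,8] [17] [18] [17] [21,6] [7,22] [18].

12 drives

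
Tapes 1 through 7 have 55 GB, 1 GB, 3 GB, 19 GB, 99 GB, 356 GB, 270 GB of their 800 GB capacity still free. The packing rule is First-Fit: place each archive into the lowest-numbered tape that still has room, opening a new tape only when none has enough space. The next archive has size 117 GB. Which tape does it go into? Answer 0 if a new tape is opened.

Tapes with room: tape 6 (356 GB), tape 7 (270 GB).
The first with room is tape 6.

6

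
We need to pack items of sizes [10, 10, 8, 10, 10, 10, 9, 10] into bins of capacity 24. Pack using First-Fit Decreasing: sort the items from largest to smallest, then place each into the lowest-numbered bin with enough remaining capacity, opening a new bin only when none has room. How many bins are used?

Sorted descending: 10, 10, 10, 10, 10, 10, 9, 8.
10 → bin 1 (remaining 14)
10 → bin 1 (remaining 4)
10 → bin 2 (remaining 14)
10 → bin 2 (remaining 4)
10 → bin 3 (remaining 14)
10 → bin 3 (remaining 4)
9 → bin 4 (remaining 15)
8 → bin 4 (remaining 7)

4 bins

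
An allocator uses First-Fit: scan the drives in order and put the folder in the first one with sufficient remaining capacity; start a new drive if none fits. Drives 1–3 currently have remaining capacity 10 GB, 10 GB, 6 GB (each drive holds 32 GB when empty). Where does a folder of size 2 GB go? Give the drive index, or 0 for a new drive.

1

Drives with room: drive 1 (10 GB), drive 2 (10 GB), drive 3 (6 GB).
The first with room is drive 1.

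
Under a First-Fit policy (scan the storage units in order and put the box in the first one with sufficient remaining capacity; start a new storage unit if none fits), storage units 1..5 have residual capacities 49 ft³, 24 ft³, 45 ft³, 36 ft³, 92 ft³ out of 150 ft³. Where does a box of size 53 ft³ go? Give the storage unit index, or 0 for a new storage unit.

Storage units with room: storage unit 5 (92 ft³).
The first with room is storage unit 5.

5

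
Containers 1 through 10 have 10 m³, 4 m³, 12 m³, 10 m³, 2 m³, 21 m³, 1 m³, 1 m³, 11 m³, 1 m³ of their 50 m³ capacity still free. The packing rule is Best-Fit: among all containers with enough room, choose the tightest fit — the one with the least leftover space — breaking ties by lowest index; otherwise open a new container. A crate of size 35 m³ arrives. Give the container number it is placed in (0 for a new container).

0

No container has ≥ 35 m³ free, so a new container is opened.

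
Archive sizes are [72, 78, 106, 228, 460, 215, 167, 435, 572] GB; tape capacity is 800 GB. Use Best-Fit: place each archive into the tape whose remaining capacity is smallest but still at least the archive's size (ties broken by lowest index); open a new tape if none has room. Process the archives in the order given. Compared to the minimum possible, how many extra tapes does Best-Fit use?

1

Best-Fit: [72,78,106,228,215] [460,167] [435] [572] → 4 tapes.
Total size 2333 GB; any packing needs at least ⌈2333/800⌉ = 3 tapes.
An optimal packing achieves that bound: [572,228] [460,215,106] [435,167,78,72] → 3 tapes.
Excess: 4 − 3 = 1.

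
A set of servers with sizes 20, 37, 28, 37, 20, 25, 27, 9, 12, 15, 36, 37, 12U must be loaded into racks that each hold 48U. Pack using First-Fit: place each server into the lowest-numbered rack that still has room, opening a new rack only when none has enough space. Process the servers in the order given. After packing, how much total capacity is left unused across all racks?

69

20U → rack 1 (remaining 28U)
37U → rack 2 (remaining 11U)
28U → rack 1 (remaining 0U)
37U → rack 3 (remaining 11U)
20U → rack 4 (remaining 28U)
25U → rack 4 (remaining 3U)
27U → rack 5 (remaining 21U)
9U → rack 2 (remaining 2U)
12U → rack 5 (remaining 9U)
15U → rack 6 (remaining 33U)
36U → rack 7 (remaining 12U)
37U → rack 8 (remaining 11U)
12U → rack 6 (remaining 21U)
8 racks × 48U = 384U; used 315U; unused 69U.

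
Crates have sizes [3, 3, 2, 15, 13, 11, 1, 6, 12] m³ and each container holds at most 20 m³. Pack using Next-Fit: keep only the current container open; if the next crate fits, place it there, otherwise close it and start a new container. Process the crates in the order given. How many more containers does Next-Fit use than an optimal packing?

Next-Fit: [3,3,2] [15] [13] [11,1,6] [12] → 5 containers.
Total size 66 m³; any packing needs at least ⌈66/20⌉ = 4 containers.
An optimal packing achieves that bound: [15,3,2] [13,6,1] [12,3] [11] → 4 containers.
Excess: 5 − 4 = 1.

1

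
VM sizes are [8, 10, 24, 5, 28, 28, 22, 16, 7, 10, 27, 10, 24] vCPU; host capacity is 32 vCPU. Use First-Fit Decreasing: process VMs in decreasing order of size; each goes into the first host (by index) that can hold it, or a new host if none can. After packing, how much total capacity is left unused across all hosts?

37

Sorted descending: 28, 28, 27, 24, 24, 22, 16, 10, 10, 10, 8, 7, 5.
Put 28 vCPU in host 1; 4 vCPU remain.
Put 28 vCPU in host 2; 4 vCPU remain.
Put 27 vCPU in host 3; 5 vCPU remain.
Put 24 vCPU in host 4; 8 vCPU remain.
Put 24 vCPU in host 5; 8 vCPU remain.
Put 22 vCPU in host 6; 10 vCPU remain.
Put 16 vCPU in host 7; 16 vCPU remain.
Put 10 vCPU in host 6; 0 vCPU remain.
Put 10 vCPU in host 7; 6 vCPU remain.
Put 10 vCPU in host 8; 22 vCPU remain.
Put 8 vCPU in host 4; 0 vCPU remain.
Put 7 vCPU in host 5; 1 vCPU remain.
Put 5 vCPU in host 3; 0 vCPU remain.
8 hosts × 32 vCPU = 256 vCPU; used 219 vCPU; unused 37 vCPU.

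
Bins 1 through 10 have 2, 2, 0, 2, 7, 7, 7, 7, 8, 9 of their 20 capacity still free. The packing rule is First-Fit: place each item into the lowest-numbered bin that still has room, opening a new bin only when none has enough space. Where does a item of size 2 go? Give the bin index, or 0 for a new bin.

Bins with room: bin 1 (2), bin 2 (2), bin 4 (2), bin 5 (7), bin 6 (7), bin 7 (7), bin 8 (7), bin 9 (8), bin 10 (9).
The first with room is bin 1.

1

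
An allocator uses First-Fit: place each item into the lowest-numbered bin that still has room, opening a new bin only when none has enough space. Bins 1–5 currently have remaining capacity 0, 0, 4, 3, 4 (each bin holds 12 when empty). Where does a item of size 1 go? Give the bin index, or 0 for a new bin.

Bins with room: bin 3 (4), bin 4 (3), bin 5 (4).
The first with room is bin 3.

3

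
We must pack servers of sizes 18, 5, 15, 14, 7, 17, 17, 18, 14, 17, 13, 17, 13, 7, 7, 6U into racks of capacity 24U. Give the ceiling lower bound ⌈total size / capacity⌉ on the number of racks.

Total size = 18 + 5 + 15 + 14 + 7 + 17 + 17 + 18 + 14 + 17 + 13 + 17 + 13 + 7 + 7 + 6 = 205U.
⌈205 / 24⌉ = 9.

9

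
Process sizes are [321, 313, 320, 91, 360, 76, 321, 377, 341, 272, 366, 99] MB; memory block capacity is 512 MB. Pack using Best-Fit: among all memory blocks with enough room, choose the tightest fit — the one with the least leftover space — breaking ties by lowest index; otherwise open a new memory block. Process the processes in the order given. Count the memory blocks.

Put 321 MB in memory block 1; 191 MB remain.
Put 313 MB in memory block 2; 199 MB remain.
Put 320 MB in memory block 3; 192 MB remain.
Put 91 MB in memory block 1; 100 MB remain.
Put 360 MB in memory block 4; 152 MB remain.
Put 76 MB in memory block 1; 24 MB remain.
Put 321 MB in memory block 5; 191 MB remain.
Put 377 MB in memory block 6; 135 MB remain.
Put 341 MB in memory block 7; 171 MB remain.
Put 272 MB in memory block 8; 240 MB remain.
Put 366 MB in memory block 9; 146 MB remain.
Put 99 MB in memory block 6; 36 MB remain.
Final memory blocks: [321,91,76] [313] [320] [360] [321] [377,99] [341] [272] [366].

9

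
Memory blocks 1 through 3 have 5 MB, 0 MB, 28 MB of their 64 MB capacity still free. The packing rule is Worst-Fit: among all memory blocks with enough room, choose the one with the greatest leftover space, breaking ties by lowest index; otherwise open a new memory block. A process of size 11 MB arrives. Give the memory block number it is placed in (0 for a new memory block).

3

Memory blocks with room: memory block 3 (28 MB).
Most room is memory block 3 with 28 MB free.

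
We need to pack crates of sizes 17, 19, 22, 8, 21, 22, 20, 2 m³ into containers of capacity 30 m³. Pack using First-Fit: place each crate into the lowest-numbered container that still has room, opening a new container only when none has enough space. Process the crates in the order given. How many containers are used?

6

container 1: place 17 m³, 13 m³ left
container 2: place 19 m³, 11 m³ left
container 3: place 22 m³, 8 m³ left
container 1: place 8 m³, 5 m³ left
container 4: place 21 m³, 9 m³ left
container 5: place 22 m³, 8 m³ left
container 6: place 20 m³, 10 m³ left
container 1: place 2 m³, 3 m³ left
Final containers: [17,8,2] [19] [22] [21] [22] [20].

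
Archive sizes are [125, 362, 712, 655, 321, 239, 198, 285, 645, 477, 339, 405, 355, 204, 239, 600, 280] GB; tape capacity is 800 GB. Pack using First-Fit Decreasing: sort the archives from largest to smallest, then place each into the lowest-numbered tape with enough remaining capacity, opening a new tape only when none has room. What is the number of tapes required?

Sorted descending: 712, 655, 645, 600, 477, 405, 362, 355, 339, 321, 285, 280, 239, 239, 204, 198, 125.
tape 1: place 712 GB, 88 GB left
tape 2: place 655 GB, 145 GB left
tape 3: place 645 GB, 155 GB left
tape 4: place 600 GB, 200 GB left
tape 5: place 477 GB, 323 GB left
tape 6: place 405 GB, 395 GB left
tape 6: place 362 GB, 33 GB left
tape 7: place 355 GB, 445 GB left
tape 7: place 339 GB, 106 GB left
tape 5: place 321 GB, 2 GB left
tape 8: place 285 GB, 515 GB left
tape 8: place 280 GB, 235 GB left
tape 9: place 239 GB, 561 GB left
tape 9: place 239 GB, 322 GB left
tape 8: place 204 GB, 31 GB left
tape 4: place 198 GB, 2 GB left
tape 2: place 125 GB, 20 GB left

9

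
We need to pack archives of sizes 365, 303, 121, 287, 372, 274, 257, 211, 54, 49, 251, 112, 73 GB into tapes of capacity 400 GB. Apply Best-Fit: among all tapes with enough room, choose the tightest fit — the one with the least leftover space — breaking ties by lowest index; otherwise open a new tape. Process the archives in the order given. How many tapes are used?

tape 1: place 365 GB, 35 GB left
tape 2: place 303 GB, 97 GB left
tape 3: place 121 GB, 279 GB left
tape 4: place 287 GB, 113 GB left
tape 5: place 372 GB, 28 GB left
tape 3: place 274 GB, 5 GB left
tape 6: place 257 GB, 143 GB left
tape 7: place 211 GB, 189 GB left
tape 2: place 54 GB, 43 GB left
tape 4: place 49 GB, 64 GB left
tape 8: place 251 GB, 149 GB left
tape 6: place 112 GB, 31 GB left
tape 8: place 73 GB, 76 GB left

8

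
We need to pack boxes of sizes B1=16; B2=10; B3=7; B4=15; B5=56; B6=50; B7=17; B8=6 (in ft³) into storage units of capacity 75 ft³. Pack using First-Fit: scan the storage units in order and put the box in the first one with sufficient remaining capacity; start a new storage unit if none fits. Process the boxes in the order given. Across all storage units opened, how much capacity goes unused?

Put B1 (16 ft³) in storage unit 1; 59 ft³ remain.
Put B2 (10 ft³) in storage unit 1; 49 ft³ remain.
Put B3 (7 ft³) in storage unit 1; 42 ft³ remain.
Put B4 (15 ft³) in storage unit 1; 27 ft³ remain.
Put B5 (56 ft³) in storage unit 2; 19 ft³ remain.
Put B6 (50 ft³) in storage unit 3; 25 ft³ remain.
Put B7 (17 ft³) in storage unit 1; 10 ft³ remain.
Put B8 (6 ft³) in storage unit 1; 4 ft³ remain.
3 storage units × 75 ft³ = 225 ft³; used 177 ft³; unused 48 ft³.

48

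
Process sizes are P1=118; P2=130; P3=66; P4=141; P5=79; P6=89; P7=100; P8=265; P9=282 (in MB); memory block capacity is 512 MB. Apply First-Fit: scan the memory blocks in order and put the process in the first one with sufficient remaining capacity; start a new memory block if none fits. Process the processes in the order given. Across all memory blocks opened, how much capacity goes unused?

778

memory block 1: place P1 (118 MB), 394 MB left
memory block 1: place P2 (130 MB), 264 MB left
memory block 1: place P3 (66 MB), 198 MB left
memory block 1: place P4 (141 MB), 57 MB left
memory block 2: place P5 (79 MB), 433 MB left
memory block 2: place P6 (89 MB), 344 MB left
memory block 2: place P7 (100 MB), 244 MB left
memory block 3: place P8 (265 MB), 247 MB left
memory block 4: place P9 (282 MB), 230 MB left
4 memory blocks × 512 MB = 2048 MB; used 1270 MB; unused 778 MB.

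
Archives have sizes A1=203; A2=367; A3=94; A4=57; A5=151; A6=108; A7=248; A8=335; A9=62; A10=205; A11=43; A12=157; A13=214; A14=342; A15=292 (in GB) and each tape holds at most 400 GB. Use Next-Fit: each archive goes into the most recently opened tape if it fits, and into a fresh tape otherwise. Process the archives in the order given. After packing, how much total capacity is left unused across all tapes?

Put A1 (203 GB) in tape 1; 197 GB remain.
Put A2 (367 GB) in tape 2; 33 GB remain.
Put A3 (94 GB) in tape 3; 306 GB remain.
Put A4 (57 GB) in tape 3; 249 GB remain.
Put A5 (151 GB) in tape 3; 98 GB remain.
Put A6 (108 GB) in tape 4; 292 GB remain.
Put A7 (248 GB) in tape 4; 44 GB remain.
Put A8 (335 GB) in tape 5; 65 GB remain.
Put A9 (62 GB) in tape 5; 3 GB remain.
Put A10 (205 GB) in tape 6; 195 GB remain.
Put A11 (43 GB) in tape 6; 152 GB remain.
Put A12 (157 GB) in tape 7; 243 GB remain.
Put A13 (214 GB) in tape 7; 29 GB remain.
Put A14 (342 GB) in tape 8; 58 GB remain.
Put A15 (292 GB) in tape 9; 108 GB remain.
9 tapes × 400 GB = 3600 GB; used 2878 GB; unused 722 GB.

722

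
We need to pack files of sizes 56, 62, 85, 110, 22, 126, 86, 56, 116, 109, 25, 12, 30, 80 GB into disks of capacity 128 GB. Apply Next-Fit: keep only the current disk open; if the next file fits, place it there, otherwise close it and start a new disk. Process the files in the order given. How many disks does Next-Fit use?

56 GB → disk 1 (remaining 72 GB)
62 GB → disk 1 (remaining 10 GB)
85 GB → disk 2 (remaining 43 GB)
110 GB → disk 3 (remaining 18 GB)
22 GB → disk 4 (remaining 106 GB)
126 GB → disk 5 (remaining 2 GB)
86 GB → disk 6 (remaining 42 GB)
56 GB → disk 7 (remaining 72 GB)
116 GB → disk 8 (remaining 12 GB)
109 GB → disk 9 (remaining 19 GB)
25 GB → disk 10 (remaining 103 GB)
12 GB → disk 10 (remaining 91 GB)
30 GB → disk 10 (remaining 61 GB)
80 GB → disk 11 (remaining 48 GB)
Final disks: [56,62] [85] [110] [22] [126] [86] [56] [116] [109] [25,12,30] [80].

11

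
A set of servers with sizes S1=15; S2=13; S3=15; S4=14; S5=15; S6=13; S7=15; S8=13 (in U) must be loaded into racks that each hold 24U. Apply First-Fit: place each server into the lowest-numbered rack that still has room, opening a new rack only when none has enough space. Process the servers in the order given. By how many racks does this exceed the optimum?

0

First-Fit: [15] [13] [15] [14] [15] [13] [15] [13] → 8 racks.
8 servers exceed 12U (half the capacity), and no two of those can share a rack, so at least 8 racks are needed.
So 8 is already optimal.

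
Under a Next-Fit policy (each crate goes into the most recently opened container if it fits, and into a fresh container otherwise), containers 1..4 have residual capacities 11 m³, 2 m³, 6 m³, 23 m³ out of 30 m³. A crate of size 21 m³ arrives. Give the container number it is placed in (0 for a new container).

4

Next-Fit only looks at container 4, which has 23 m³ free.
21 m³ fits there.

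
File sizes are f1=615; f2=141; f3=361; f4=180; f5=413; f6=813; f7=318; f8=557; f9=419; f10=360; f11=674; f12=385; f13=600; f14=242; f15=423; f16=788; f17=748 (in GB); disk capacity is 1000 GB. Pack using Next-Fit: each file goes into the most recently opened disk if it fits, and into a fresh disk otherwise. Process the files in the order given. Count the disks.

10

Put f1 (615 GB) in disk 1; 385 GB remain.
Put f2 (141 GB) in disk 1; 244 GB remain.
Put f3 (361 GB) in disk 2; 639 GB remain.
Put f4 (180 GB) in disk 2; 459 GB remain.
Put f5 (413 GB) in disk 2; 46 GB remain.
Put f6 (813 GB) in disk 3; 187 GB remain.
Put f7 (318 GB) in disk 4; 682 GB remain.
Put f8 (557 GB) in disk 4; 125 GB remain.
Put f9 (419 GB) in disk 5; 581 GB remain.
Put f10 (360 GB) in disk 5; 221 GB remain.
Put f11 (674 GB) in disk 6; 326 GB remain.
Put f12 (385 GB) in disk 7; 615 GB remain.
Put f13 (600 GB) in disk 7; 15 GB remain.
Put f14 (242 GB) in disk 8; 758 GB remain.
Put f15 (423 GB) in disk 8; 335 GB remain.
Put f16 (788 GB) in disk 9; 212 GB remain.
Put f17 (748 GB) in disk 10; 252 GB remain.
Final disks: [615,141] [361,180,413] [813] [318,557] [419,360] [674] [385,600] [242,423] [788] [748].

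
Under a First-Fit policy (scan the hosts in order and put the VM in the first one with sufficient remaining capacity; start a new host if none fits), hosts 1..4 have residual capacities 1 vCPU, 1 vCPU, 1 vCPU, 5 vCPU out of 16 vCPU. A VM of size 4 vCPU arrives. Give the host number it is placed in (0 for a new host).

4

Hosts with room: host 4 (5 vCPU).
The first with room is host 4.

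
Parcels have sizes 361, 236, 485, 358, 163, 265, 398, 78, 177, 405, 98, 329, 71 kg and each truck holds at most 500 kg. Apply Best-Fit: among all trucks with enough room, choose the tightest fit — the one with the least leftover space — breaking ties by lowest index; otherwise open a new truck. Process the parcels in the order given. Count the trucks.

8 trucks

Put 361 kg in truck 1; 139 kg remain.
Put 236 kg in truck 2; 264 kg remain.
Put 485 kg in truck 3; 15 kg remain.
Put 358 kg in truck 4; 142 kg remain.
Put 163 kg in truck 2; 101 kg remain.
Put 265 kg in truck 5; 235 kg remain.
Put 398 kg in truck 6; 102 kg remain.
Put 78 kg in truck 2; 23 kg remain.
Put 177 kg in truck 5; 58 kg remain.
Put 405 kg in truck 7; 95 kg remain.
Put 98 kg in truck 6; 4 kg remain.
Put 329 kg in truck 8; 171 kg remain.
Put 71 kg in truck 7; 24 kg remain.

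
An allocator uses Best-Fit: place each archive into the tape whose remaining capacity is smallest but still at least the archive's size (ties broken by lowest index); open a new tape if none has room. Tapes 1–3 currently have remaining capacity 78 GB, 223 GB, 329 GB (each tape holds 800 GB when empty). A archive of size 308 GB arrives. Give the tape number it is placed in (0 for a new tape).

Tapes with room: tape 3 (329 GB).
Tightest fit is tape 3 with 329 GB free.

3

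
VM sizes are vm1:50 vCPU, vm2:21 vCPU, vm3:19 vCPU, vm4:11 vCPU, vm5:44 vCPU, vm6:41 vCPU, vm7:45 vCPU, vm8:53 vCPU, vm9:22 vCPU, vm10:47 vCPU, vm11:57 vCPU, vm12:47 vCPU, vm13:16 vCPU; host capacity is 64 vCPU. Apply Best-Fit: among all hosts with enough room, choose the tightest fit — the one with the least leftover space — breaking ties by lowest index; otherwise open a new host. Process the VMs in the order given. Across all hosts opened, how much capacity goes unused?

vm1 (50 vCPU) → host 1 (remaining 14 vCPU)
vm2 (21 vCPU) → host 2 (remaining 43 vCPU)
vm3 (19 vCPU) → host 2 (remaining 24 vCPU)
vm4 (11 vCPU) → host 1 (remaining 3 vCPU)
vm5 (44 vCPU) → host 3 (remaining 20 vCPU)
vm6 (41 vCPU) → host 4 (remaining 23 vCPU)
vm7 (45 vCPU) → host 5 (remaining 19 vCPU)
vm8 (53 vCPU) → host 6 (remaining 11 vCPU)
vm9 (22 vCPU) → host 4 (remaining 1 vCPU)
vm10 (47 vCPU) → host 7 (remaining 17 vCPU)
vm11 (57 vCPU) → host 8 (remaining 7 vCPU)
vm12 (47 vCPU) → host 9 (remaining 17 vCPU)
vm13 (16 vCPU) → host 7 (remaining 1 vCPU)
9 hosts × 64 vCPU = 576 vCPU; used 473 vCPU; unused 103 vCPU.

103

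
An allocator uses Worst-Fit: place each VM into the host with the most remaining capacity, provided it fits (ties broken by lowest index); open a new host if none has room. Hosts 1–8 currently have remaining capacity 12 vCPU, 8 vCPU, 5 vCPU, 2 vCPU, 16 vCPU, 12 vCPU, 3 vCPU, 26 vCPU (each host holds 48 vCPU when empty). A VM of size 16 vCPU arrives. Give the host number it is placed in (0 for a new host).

Hosts with room: host 5 (16 vCPU), host 8 (26 vCPU).
Most room is host 8 with 26 vCPU free.

8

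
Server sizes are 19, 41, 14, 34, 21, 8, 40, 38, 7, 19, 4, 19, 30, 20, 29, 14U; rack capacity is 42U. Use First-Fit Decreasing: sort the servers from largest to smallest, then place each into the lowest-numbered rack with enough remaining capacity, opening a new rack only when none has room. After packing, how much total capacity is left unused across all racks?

63

Sorted descending: 41, 40, 38, 34, 30, 29, 21, 20, 19, 19, 19, 14, 14, 8, 7, 4.
41U → rack 1 (remaining 1U)
40U → rack 2 (remaining 2U)
38U → rack 3 (remaining 4U)
34U → rack 4 (remaining 8U)
30U → rack 5 (remaining 12U)
29U → rack 6 (remaining 13U)
21U → rack 7 (remaining 21U)
20U → rack 7 (remaining 1U)
19U → rack 8 (remaining 23U)
19U → rack 8 (remaining 4U)
19U → rack 9 (remaining 23U)
14U → rack 9 (remaining 9U)
14U → rack 10 (remaining 28U)
8U → rack 4 (remaining 0U)
7U → rack 5 (remaining 5U)
4U → rack 3 (remaining 0U)
10 racks × 42U = 420U; used 357U; unused 63U.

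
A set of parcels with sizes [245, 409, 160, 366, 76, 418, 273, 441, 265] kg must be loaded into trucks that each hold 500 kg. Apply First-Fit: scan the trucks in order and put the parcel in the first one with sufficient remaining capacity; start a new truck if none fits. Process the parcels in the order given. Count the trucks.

7 trucks

245 kg → truck 1 (remaining 255 kg)
409 kg → truck 2 (remaining 91 kg)
160 kg → truck 1 (remaining 95 kg)
366 kg → truck 3 (remaining 134 kg)
76 kg → truck 1 (remaining 19 kg)
418 kg → truck 4 (remaining 82 kg)
273 kg → truck 5 (remaining 227 kg)
441 kg → truck 6 (remaining 59 kg)
265 kg → truck 7 (remaining 235 kg)
Final trucks: [245,160,76] [409] [366] [418] [273] [441] [265].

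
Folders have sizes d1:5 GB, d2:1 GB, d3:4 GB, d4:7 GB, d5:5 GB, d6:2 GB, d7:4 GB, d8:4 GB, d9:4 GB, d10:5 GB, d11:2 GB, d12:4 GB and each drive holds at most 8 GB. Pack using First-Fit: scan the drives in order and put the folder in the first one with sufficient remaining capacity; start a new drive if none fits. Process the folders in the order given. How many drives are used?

d1 (5 GB) → drive 1 (remaining 3 GB)
d2 (1 GB) → drive 1 (remaining 2 GB)
d3 (4 GB) → drive 2 (remaining 4 GB)
d4 (7 GB) → drive 3 (remaining 1 GB)
d5 (5 GB) → drive 4 (remaining 3 GB)
d6 (2 GB) → drive 1 (remaining 0 GB)
d7 (4 GB) → drive 2 (remaining 0 GB)
d8 (4 GB) → drive 5 (remaining 4 GB)
d9 (4 GB) → drive 5 (remaining 0 GB)
d10 (5 GB) → drive 6 (remaining 3 GB)
d11 (2 GB) → drive 4 (remaining 1 GB)
d12 (4 GB) → drive 7 (remaining 4 GB)
Final drives: [5,1,2] [4,4] [7] [5,2] [4,4] [5] [4].

7 drives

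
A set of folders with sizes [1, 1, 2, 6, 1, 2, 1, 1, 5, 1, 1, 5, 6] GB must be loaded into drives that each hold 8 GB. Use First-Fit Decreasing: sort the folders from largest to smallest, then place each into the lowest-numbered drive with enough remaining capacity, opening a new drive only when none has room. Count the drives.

Sorted descending: 6, 6, 5, 5, 2, 2, 1, 1, 1, 1, 1, 1, 1.
6 GB → drive 1 (remaining 2 GB)
6 GB → drive 2 (remaining 2 GB)
5 GB → drive 3 (remaining 3 GB)
5 GB → drive 4 (remaining 3 GB)
2 GB → drive 1 (remaining 0 GB)
2 GB → drive 2 (remaining 0 GB)
1 GB → drive 3 (remaining 2 GB)
1 GB → drive 3 (remaining 1 GB)
1 GB → drive 3 (remaining 0 GB)
1 GB → drive 4 (remaining 2 GB)
1 GB → drive 4 (remaining 1 GB)
1 GB → drive 4 (remaining 0 GB)
1 GB → drive 5 (remaining 7 GB)

5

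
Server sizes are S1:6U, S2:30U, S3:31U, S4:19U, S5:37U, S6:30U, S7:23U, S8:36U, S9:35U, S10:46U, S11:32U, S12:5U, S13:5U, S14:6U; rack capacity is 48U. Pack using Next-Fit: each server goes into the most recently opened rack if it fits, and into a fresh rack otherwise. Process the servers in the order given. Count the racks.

Put S1 (6U) in rack 1; 42U remain.
Put S2 (30U) in rack 1; 12U remain.
Put S3 (31U) in rack 2; 17U remain.
Put S4 (19U) in rack 3; 29U remain.
Put S5 (37U) in rack 4; 11U remain.
Put S6 (30U) in rack 5; 18U remain.
Put S7 (23U) in rack 6; 25U remain.
Put S8 (36U) in rack 7; 12U remain.
Put S9 (35U) in rack 8; 13U remain.
Put S10 (46U) in rack 9; 2U remain.
Put S11 (32U) in rack 10; 16U remain.
Put S12 (5U) in rack 10; 11U remain.
Put S13 (5U) in rack 10; 6U remain.
Put S14 (6U) in rack 10; 0U remain.

10 racks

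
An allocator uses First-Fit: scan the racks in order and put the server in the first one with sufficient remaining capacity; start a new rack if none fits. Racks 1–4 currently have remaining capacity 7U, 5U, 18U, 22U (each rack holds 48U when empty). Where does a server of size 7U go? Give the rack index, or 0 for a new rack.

1

Racks with room: rack 1 (7U), rack 3 (18U), rack 4 (22U).
The first with room is rack 1.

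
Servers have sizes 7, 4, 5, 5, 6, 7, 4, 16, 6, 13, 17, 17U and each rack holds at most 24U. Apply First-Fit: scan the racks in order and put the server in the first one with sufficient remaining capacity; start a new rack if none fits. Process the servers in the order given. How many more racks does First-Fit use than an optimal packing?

1

First-Fit: [7,4,5,5] [6,7,4,6] [16] [13] [17] [17] → 6 racks.
Total size 107U; any packing needs at least ⌈107/24⌉ = 5 racks.
An optimal packing achieves that bound: [17,7] [17,7] [16,6] [13,6,5] [5,4,4] → 5 racks.
Excess: 6 − 5 = 1.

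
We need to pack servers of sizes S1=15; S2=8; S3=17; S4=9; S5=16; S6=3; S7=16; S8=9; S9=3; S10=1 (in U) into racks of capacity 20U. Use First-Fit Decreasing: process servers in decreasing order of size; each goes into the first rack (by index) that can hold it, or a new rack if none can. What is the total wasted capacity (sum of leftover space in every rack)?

Sorted descending: 17, 16, 16, 15, 9, 9, 8, 3, 3, 1.
rack 1: place 17U, 3U left
rack 2: place 16U, 4U left
rack 3: place 16U, 4U left
rack 4: place 15U, 5U left
rack 5: place 9U, 11U left
rack 5: place 9U, 2U left
rack 6: place 8U, 12U left
rack 1: place 3U, 0U left
rack 2: place 3U, 1U left
rack 2: place 1U, 0U left
6 racks × 20U = 120U; used 97U; unused 23U.

23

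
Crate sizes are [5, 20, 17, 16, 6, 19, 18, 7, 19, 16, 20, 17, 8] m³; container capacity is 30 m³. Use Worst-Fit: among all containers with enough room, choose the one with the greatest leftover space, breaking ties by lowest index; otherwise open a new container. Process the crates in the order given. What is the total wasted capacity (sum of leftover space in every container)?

container 1: place 5 m³, 25 m³ left
container 1: place 20 m³, 5 m³ left
container 2: place 17 m³, 13 m³ left
container 3: place 16 m³, 14 m³ left
container 3: place 6 m³, 8 m³ left
container 4: place 19 m³, 11 m³ left
container 5: place 18 m³, 12 m³ left
container 2: place 7 m³, 6 m³ left
container 6: place 19 m³, 11 m³ left
container 7: place 16 m³, 14 m³ left
container 8: place 20 m³, 10 m³ left
container 9: place 17 m³, 13 m³ left
container 7: place 8 m³, 6 m³ left
9 containers × 30 m³ = 270 m³; used 188 m³; unused 82 m³.

82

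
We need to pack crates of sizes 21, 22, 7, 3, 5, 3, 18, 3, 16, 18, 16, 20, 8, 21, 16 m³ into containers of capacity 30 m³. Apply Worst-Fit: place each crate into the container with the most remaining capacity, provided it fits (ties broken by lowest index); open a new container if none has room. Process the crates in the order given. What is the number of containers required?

9 containers

21 m³ → container 1 (remaining 9 m³)
22 m³ → container 2 (remaining 8 m³)
7 m³ → container 1 (remaining 2 m³)
3 m³ → container 2 (remaining 5 m³)
5 m³ → container 2 (remaining 0 m³)
3 m³ → container 3 (remaining 27 m³)
18 m³ → container 3 (remaining 9 m³)
3 m³ → container 3 (remaining 6 m³)
16 m³ → container 4 (remaining 14 m³)
18 m³ → container 5 (remaining 12 m³)
16 m³ → container 6 (remaining 14 m³)
20 m³ → container 7 (remaining 10 m³)
8 m³ → container 4 (remaining 6 m³)
21 m³ → container 8 (remaining 9 m³)
16 m³ → container 9 (remaining 14 m³)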